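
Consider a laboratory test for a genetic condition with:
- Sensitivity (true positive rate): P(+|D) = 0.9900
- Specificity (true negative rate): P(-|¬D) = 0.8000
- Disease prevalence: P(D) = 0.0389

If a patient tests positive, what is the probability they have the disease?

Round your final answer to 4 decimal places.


Let D = has disease, + = positive test

Given:
- P(D) = 0.0389 (prevalence)
- P(+|D) = 0.9900 (sensitivity)
- P(-|¬D) = 0.8000 (specificity)
- P(+|¬D) = 0.2000 (false positive rate = 1 - specificity)

Step 1: Find P(+)
P(+) = P(+|D)P(D) + P(+|¬D)P(¬D)
     = 0.9900 × 0.0389 + 0.2000 × 0.9611
     = 0.03851100 + 0.19222000
     = 0.23073100

Step 2: Apply Bayes' theorem for P(D|+)
P(D|+) = P(+|D)P(D) / P(+)
       = 0.03851100 / 0.23073100
       = 0.1669


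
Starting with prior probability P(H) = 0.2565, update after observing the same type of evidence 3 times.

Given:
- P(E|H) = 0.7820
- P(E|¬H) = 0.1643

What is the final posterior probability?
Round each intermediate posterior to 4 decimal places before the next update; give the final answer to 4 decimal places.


Sequential Bayesian updating:

Initial prior: P(H) = 0.2565

Update 1:
  P(E) = 0.7820 × 0.2565 + 0.1643 × 0.7435 = 0.20058300 + 0.12215705 = 0.32274005
  P(H|E) = 0.20058300 / 0.32274005 = 0.6215

Update 2:
  P(E) = 0.7820 × 0.6215 + 0.1643 × 0.3785 = 0.48601300 + 0.06218755 = 0.54820055
  P(H|E) = 0.48601300 / 0.54820055 = 0.8866

Update 3:
  P(E) = 0.7820 × 0.8866 + 0.1643 × 0.1134 = 0.69332120 + 0.01863162 = 0.71195282
  P(H|E) = 0.69332120 / 0.71195282 = 0.9738

Final posterior: 0.9738


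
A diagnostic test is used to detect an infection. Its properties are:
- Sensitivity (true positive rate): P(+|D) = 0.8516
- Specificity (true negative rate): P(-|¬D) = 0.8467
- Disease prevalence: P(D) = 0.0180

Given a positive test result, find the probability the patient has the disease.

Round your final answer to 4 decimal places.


Let D = has disease, + = positive test

Given:
- P(D) = 0.0180 (prevalence)
- P(+|D) = 0.8516 (sensitivity)
- P(-|¬D) = 0.8467 (specificity)
- P(+|¬D) = 0.1533 (false positive rate = 1 - specificity)

Step 1: Find P(+)
P(+) = P(+|D)P(D) + P(+|¬D)P(¬D)
     = 0.8516 × 0.0180 + 0.1533 × 0.9820
     = 0.01532880 + 0.15054060
     = 0.16586940

Step 2: Apply Bayes' theorem for P(D|+)
P(D|+) = P(+|D)P(D) / P(+)
       = 0.01532880 / 0.16586940
       = 0.0924


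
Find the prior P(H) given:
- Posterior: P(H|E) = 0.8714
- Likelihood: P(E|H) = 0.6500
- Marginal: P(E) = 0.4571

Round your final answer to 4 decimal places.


From Bayes' theorem: P(H|E) = P(E|H) × P(H) / P(E)

Rearranging for P(H):
P(H) = P(H|E) × P(E) / P(E|H)
     = 0.8714 × 0.4571 / 0.6500
     = 0.39831694 / 0.6500
     = 0.6128


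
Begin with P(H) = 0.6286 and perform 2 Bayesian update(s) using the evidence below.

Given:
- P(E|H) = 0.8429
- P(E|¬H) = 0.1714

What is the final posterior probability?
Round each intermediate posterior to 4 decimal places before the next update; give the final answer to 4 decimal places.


Sequential Bayesian updating:

Initial prior: P(H) = 0.6286

Update 1:
  P(E) = 0.8429 × 0.6286 + 0.1714 × 0.3714 = 0.52984694 + 0.06365796 = 0.59350490
  P(H|E) = 0.52984694 / 0.59350490 = 0.8927

Update 2:
  P(E) = 0.8429 × 0.8927 + 0.1714 × 0.1073 = 0.75245683 + 0.01839122 = 0.77084805
  P(H|E) = 0.75245683 / 0.77084805 = 0.9761

Final posterior: 0.9761


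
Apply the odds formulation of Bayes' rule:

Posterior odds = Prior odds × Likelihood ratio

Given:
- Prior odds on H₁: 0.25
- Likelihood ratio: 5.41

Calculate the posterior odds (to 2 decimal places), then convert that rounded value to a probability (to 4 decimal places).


Step 1: Calculate posterior odds
Posterior odds = Prior odds × LR
               = 0.25 × 5.41
               = 1.35

Step 2: Convert to probability
P(H₁|E) = Posterior odds / (1 + Posterior odds)
       = 1.35 / (1 + 1.35)
       = 1.35 / 2.35
       = 0.5745

The evidence increased P(H₁) from 0.2000 to 0.5745.


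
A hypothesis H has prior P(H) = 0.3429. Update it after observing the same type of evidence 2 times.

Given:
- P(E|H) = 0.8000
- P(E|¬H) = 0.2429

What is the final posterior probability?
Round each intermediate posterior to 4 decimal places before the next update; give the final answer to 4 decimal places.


Sequential Bayesian updating:

Initial prior: P(H) = 0.3429

Update 1:
  P(E) = 0.8000 × 0.3429 + 0.2429 × 0.6571 = 0.27432000 + 0.15960959 = 0.43392959
  P(H|E) = 0.27432000 / 0.43392959 = 0.6322

Update 2:
  P(E) = 0.8000 × 0.6322 + 0.2429 × 0.3678 = 0.50576000 + 0.08933862 = 0.59509862
  P(H|E) = 0.50576000 / 0.59509862 = 0.8499

Final posterior: 0.8499


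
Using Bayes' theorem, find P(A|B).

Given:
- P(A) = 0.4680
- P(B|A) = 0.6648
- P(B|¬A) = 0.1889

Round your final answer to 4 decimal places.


Bayes' theorem: P(A|B) = P(B|A) × P(A) / P(B)

Step 1: Calculate P(B) using law of total probability
P(B) = P(B|A)P(A) + P(B|¬A)P(¬A)
     = 0.6648 × 0.4680 + 0.1889 × 0.5320
     = 0.31112640 + 0.10049480
     = 0.41162120

Step 2: Apply Bayes' theorem
P(A|B) = P(B|A) × P(A) / P(B)
       = 0.31112640 / 0.41162120
       = 0.7559


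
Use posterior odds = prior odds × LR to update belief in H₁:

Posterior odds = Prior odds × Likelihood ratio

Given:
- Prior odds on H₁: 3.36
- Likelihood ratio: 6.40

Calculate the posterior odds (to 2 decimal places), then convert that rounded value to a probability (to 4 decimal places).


Step 1: Calculate posterior odds
Posterior odds = Prior odds × LR
               = 3.36 × 6.40
               = 21.50

Step 2: Convert to probability
P(H₁|E) = Posterior odds / (1 + Posterior odds)
       = 21.50 / (1 + 21.50)
       = 21.50 / 22.50
       = 0.9556

The evidence increased P(H₁) from 0.7706 to 0.9556.


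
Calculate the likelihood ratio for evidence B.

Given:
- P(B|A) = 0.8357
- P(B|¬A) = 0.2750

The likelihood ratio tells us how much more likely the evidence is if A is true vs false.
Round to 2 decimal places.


Likelihood Ratio (LR) = P(B|A) / P(B|¬A)

LR = 0.8357 / 0.2750
   = 3.04

The evidence is 3.04 times more likely if A is true than if A is false.
Since LR > 1, the evidence supports A over ¬A.


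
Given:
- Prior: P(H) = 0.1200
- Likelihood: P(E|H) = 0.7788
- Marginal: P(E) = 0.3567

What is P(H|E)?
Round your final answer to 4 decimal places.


Using Bayes' theorem:

P(H|E) = P(E|H) × P(H) / P(E)
       = 0.7788 × 0.1200 / 0.3567
       = 0.09345600 / 0.3567
       = 0.2620

The evidence strengthens our belief in H.
Prior: 0.1200 → Posterior: 0.2620


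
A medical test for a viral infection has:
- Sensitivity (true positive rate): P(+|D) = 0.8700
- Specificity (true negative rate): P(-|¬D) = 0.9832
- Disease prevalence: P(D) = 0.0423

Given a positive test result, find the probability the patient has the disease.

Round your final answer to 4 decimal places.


Let D = has disease, + = positive test

Given:
- P(D) = 0.0423 (prevalence)
- P(+|D) = 0.8700 (sensitivity)
- P(-|¬D) = 0.9832 (specificity)
- P(+|¬D) = 0.0168 (false positive rate = 1 - specificity)

Step 1: Find P(+)
P(+) = P(+|D)P(D) + P(+|¬D)P(¬D)
     = 0.8700 × 0.0423 + 0.0168 × 0.9577
     = 0.03680100 + 0.01608936
     = 0.05289036

Step 2: Apply Bayes' theorem for P(D|+)
P(D|+) = P(+|D)P(D) / P(+)
       = 0.03680100 / 0.05289036
       = 0.6958


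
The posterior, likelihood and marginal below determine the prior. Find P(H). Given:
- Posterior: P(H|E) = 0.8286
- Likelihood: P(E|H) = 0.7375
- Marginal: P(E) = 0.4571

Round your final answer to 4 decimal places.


From Bayes' theorem: P(H|E) = P(E|H) × P(H) / P(E)

Rearranging for P(H):
P(H) = P(H|E) × P(E) / P(E|H)
     = 0.8286 × 0.4571 / 0.7375
     = 0.37875306 / 0.7375
     = 0.5136


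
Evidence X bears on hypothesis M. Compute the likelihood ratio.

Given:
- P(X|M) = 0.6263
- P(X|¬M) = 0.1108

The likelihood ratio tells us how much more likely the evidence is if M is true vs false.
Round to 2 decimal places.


Likelihood Ratio (LR) = P(X|M) / P(X|¬M)

LR = 0.6263 / 0.1108
   = 5.65

The evidence is 5.65 times more likely if M is true than if M is false.
Because LR exceeds 1, X is evidence for M.


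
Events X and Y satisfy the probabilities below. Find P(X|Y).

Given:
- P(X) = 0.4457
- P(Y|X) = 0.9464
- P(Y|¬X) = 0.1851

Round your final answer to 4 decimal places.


Bayes' theorem: P(X|Y) = P(Y|X) × P(X) / P(Y)

Step 1: Calculate P(Y) using law of total probability
P(Y) = P(Y|X)P(X) + P(Y|¬X)P(¬X)
     = 0.9464 × 0.4457 + 0.1851 × 0.5543
     = 0.42181048 + 0.10260093
     = 0.52441141

Step 2: Apply Bayes' theorem
P(X|Y) = P(Y|X) × P(X) / P(Y)
       = 0.42181048 / 0.52441141
       = 0.8044


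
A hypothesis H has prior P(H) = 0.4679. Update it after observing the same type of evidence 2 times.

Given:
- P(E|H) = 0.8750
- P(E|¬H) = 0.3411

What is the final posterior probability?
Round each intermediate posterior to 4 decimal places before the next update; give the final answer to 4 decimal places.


Sequential Bayesian updating:

Initial prior: P(H) = 0.4679

Update 1:
  P(E) = 0.8750 × 0.4679 + 0.3411 × 0.5321 = 0.40941250 + 0.18149931 = 0.59091181
  P(H|E) = 0.40941250 / 0.59091181 = 0.6928

Update 2:
  P(E) = 0.8750 × 0.6928 + 0.3411 × 0.3072 = 0.60620000 + 0.10478592 = 0.71098592
  P(H|E) = 0.60620000 / 0.71098592 = 0.8526

Final posterior: 0.8526


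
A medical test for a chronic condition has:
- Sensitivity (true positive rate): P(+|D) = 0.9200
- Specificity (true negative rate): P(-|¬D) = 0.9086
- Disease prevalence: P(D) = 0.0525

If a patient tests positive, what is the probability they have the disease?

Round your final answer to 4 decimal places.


Let D = has disease, + = positive test

Given:
- P(D) = 0.0525 (prevalence)
- P(+|D) = 0.9200 (sensitivity)
- P(-|¬D) = 0.9086 (specificity)
- P(+|¬D) = 0.0914 (false positive rate = 1 - specificity)

Step 1: Find P(+)
P(+) = P(+|D)P(D) + P(+|¬D)P(¬D)
     = 0.9200 × 0.0525 + 0.0914 × 0.9475
     = 0.04830000 + 0.08660150
     = 0.13490150

Step 2: Apply Bayes' theorem for P(D|+)
P(D|+) = P(+|D)P(D) / P(+)
       = 0.04830000 / 0.13490150
       = 0.3580


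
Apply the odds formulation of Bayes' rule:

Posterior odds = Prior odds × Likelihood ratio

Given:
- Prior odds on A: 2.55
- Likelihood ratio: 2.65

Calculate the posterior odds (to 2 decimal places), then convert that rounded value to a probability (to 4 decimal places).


Step 1: Calculate posterior odds
Posterior odds = Prior odds × LR
               = 2.55 × 2.65
               = 6.76

Step 2: Convert to probability
P(A|E) = Posterior odds / (1 + Posterior odds)
       = 6.76 / (1 + 6.76)
       = 6.76 / 7.76
       = 0.8711

The evidence increased P(A) from 0.7183 to 0.8711.


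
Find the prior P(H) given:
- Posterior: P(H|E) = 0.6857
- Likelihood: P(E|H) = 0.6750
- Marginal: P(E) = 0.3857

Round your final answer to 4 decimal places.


From Bayes' theorem: P(H|E) = P(E|H) × P(H) / P(E)

Rearranging for P(H):
P(H) = P(H|E) × P(E) / P(E|H)
     = 0.6857 × 0.3857 / 0.6750
     = 0.26447449 / 0.6750
     = 0.3918


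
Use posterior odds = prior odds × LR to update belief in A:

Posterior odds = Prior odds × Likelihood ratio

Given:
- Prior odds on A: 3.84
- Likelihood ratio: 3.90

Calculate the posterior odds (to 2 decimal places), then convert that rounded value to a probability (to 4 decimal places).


Step 1: Calculate posterior odds
Posterior odds = Prior odds × LR
               = 3.84 × 3.90
               = 14.98

Step 2: Convert to probability
P(A|E) = Posterior odds / (1 + Posterior odds)
       = 14.98 / (1 + 14.98)
       = 14.98 / 15.98
       = 0.9374

The evidence increased P(A) from 0.7934 to 0.9374.


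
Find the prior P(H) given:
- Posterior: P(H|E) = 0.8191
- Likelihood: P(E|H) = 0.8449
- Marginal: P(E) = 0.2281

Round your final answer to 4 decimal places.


From Bayes' theorem: P(H|E) = P(E|H) × P(H) / P(E)

Rearranging for P(H):
P(H) = P(H|E) × P(E) / P(E|H)
     = 0.8191 × 0.2281 / 0.8449
     = 0.18683671 / 0.8449
     = 0.2211


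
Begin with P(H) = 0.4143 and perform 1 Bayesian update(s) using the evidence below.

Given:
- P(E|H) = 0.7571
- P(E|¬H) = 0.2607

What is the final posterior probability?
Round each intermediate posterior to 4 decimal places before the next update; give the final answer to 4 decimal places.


Sequential Bayesian updating:

Initial prior: P(H) = 0.4143

Update 1:
  P(E) = 0.7571 × 0.4143 + 0.2607 × 0.5857 = 0.31366653 + 0.15269199 = 0.46635852
  P(H|E) = 0.31366653 / 0.46635852 = 0.6726

Final posterior: 0.6726


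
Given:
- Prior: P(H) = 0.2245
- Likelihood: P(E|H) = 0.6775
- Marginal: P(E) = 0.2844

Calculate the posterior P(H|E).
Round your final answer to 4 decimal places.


Using Bayes' theorem:

P(H|E) = P(E|H) × P(H) / P(E)
       = 0.6775 × 0.2245 / 0.2844
       = 0.15209875 / 0.2844
       = 0.5348

The evidence strengthens our belief in H.
Prior: 0.2245 → Posterior: 0.5348


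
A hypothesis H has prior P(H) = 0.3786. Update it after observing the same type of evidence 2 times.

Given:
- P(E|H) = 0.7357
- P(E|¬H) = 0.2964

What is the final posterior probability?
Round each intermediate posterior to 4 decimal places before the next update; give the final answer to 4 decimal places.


Sequential Bayesian updating:

Initial prior: P(H) = 0.3786

Update 1:
  P(E) = 0.7357 × 0.3786 + 0.2964 × 0.6214 = 0.27853602 + 0.18418296 = 0.46271898
  P(H|E) = 0.27853602 / 0.46271898 = 0.6020

Update 2:
  P(E) = 0.7357 × 0.6020 + 0.2964 × 0.3980 = 0.44289140 + 0.11796720 = 0.56085860
  P(H|E) = 0.44289140 / 0.56085860 = 0.7897

Final posterior: 0.7897


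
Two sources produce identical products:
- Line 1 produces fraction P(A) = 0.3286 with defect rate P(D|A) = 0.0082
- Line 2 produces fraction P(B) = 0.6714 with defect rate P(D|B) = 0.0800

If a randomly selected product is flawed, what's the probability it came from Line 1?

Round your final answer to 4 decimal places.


Let A = from Line 1, D = flawed

Given:
- P(A) = 0.3286, P(B) = 0.6714
- P(D|A) = 0.0082, P(D|B) = 0.0800

Step 1: Find P(D)
P(D) = P(D|A)P(A) + P(D|B)P(B)
     = 0.0082 × 0.3286 + 0.0800 × 0.6714
     = 0.00269452 + 0.05371200
     = 0.05640652

Step 2: Apply Bayes' theorem
P(A|D) = P(D|A)P(A) / P(D)
       = 0.00269452 / 0.05640652
       = 0.0478


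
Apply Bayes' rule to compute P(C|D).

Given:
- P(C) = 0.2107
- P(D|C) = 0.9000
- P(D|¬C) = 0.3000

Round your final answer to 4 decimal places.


Bayes' theorem: P(C|D) = P(D|C) × P(C) / P(D)

Step 1: Calculate P(D) using law of total probability
P(D) = P(D|C)P(C) + P(D|¬C)P(¬C)
     = 0.9000 × 0.2107 + 0.3000 × 0.7893
     = 0.18963000 + 0.23679000
     = 0.42642000

Step 2: Apply Bayes' theorem
P(C|D) = P(D|C) × P(C) / P(D)
       = 0.18963000 / 0.42642000
       = 0.4447


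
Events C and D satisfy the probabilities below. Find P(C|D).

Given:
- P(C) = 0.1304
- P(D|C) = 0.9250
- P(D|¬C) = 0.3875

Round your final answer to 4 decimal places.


Bayes' theorem: P(C|D) = P(D|C) × P(C) / P(D)

Step 1: Calculate P(D) using law of total probability
P(D) = P(D|C)P(C) + P(D|¬C)P(¬C)
     = 0.9250 × 0.1304 + 0.3875 × 0.8696
     = 0.12062000 + 0.33697000
     = 0.45759000

Step 2: Apply Bayes' theorem
P(C|D) = P(D|C) × P(C) / P(D)
       = 0.12062000 / 0.45759000
       = 0.2636


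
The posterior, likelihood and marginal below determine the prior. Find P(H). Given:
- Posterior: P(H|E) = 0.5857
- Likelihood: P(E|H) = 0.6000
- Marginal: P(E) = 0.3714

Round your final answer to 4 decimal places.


From Bayes' theorem: P(H|E) = P(E|H) × P(H) / P(E)

Rearranging for P(H):
P(H) = P(H|E) × P(E) / P(E|H)
     = 0.5857 × 0.3714 / 0.6000
     = 0.21752898 / 0.6000
     = 0.3625


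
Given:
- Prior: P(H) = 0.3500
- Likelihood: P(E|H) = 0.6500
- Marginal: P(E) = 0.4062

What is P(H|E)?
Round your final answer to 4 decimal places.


Using Bayes' theorem:

P(H|E) = P(E|H) × P(H) / P(E)
       = 0.6500 × 0.3500 / 0.4062
       = 0.22750000 / 0.4062
       = 0.5601

The evidence strengthens our belief in H.
Prior: 0.3500 → Posterior: 0.5601


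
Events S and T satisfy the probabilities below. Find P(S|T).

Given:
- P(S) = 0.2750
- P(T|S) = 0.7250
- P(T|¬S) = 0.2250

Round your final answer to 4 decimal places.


Bayes' theorem: P(S|T) = P(T|S) × P(S) / P(T)

Step 1: Calculate P(T) using law of total probability
P(T) = P(T|S)P(S) + P(T|¬S)P(¬S)
     = 0.7250 × 0.2750 + 0.2250 × 0.7250
     = 0.19937500 + 0.16312500
     = 0.36250000

Step 2: Apply Bayes' theorem
P(S|T) = P(T|S) × P(S) / P(T)
       = 0.19937500 / 0.36250000
       = 0.5500


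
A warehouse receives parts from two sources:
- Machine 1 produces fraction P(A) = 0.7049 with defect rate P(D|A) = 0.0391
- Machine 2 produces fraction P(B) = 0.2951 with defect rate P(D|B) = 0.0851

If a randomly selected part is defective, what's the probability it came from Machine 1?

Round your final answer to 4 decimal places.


Let A = from Machine 1, D = defective

Given:
- P(A) = 0.7049, P(B) = 0.2951
- P(D|A) = 0.0391, P(D|B) = 0.0851

Step 1: Find P(D)
P(D) = P(D|A)P(A) + P(D|B)P(B)
     = 0.0391 × 0.7049 + 0.0851 × 0.2951
     = 0.02756159 + 0.02511301
     = 0.05267460

Step 2: Apply Bayes' theorem
P(A|D) = P(D|A)P(A) / P(D)
       = 0.02756159 / 0.05267460
       = 0.5232


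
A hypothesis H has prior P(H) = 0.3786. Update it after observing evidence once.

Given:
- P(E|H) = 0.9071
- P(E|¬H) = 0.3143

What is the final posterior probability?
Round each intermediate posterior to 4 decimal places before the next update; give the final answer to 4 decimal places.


Sequential Bayesian updating:

Initial prior: P(H) = 0.3786

Update 1:
  P(E) = 0.9071 × 0.3786 + 0.3143 × 0.6214 = 0.34342806 + 0.19530602 = 0.53873408
  P(H|E) = 0.34342806 / 0.53873408 = 0.6375

Final posterior: 0.6375


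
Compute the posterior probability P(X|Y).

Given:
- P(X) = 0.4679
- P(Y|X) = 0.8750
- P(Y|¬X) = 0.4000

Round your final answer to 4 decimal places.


Bayes' theorem: P(X|Y) = P(Y|X) × P(X) / P(Y)

Step 1: Calculate P(Y) using law of total probability
P(Y) = P(Y|X)P(X) + P(Y|¬X)P(¬X)
     = 0.8750 × 0.4679 + 0.4000 × 0.5321
     = 0.40941250 + 0.21284000
     = 0.62225250

Step 2: Apply Bayes' theorem
P(X|Y) = P(Y|X) × P(X) / P(Y)
       = 0.40941250 / 0.62225250
       = 0.6580


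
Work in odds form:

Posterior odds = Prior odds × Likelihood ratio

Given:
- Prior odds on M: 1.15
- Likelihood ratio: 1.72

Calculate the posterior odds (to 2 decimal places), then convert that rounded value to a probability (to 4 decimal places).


Step 1: Calculate posterior odds
Posterior odds = Prior odds × LR
               = 1.15 × 1.72
               = 1.98

Step 2: Convert to probability
P(M|E) = Posterior odds / (1 + Posterior odds)
       = 1.98 / (1 + 1.98)
       = 1.98 / 2.98
       = 0.6644

The evidence increased P(M) from 0.5349 to 0.6644.


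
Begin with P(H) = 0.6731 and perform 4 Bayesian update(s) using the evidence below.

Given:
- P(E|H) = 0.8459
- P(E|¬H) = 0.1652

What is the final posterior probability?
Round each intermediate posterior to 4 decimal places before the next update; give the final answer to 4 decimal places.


Sequential Bayesian updating:

Initial prior: P(H) = 0.6731

Update 1:
  P(E) = 0.8459 × 0.6731 + 0.1652 × 0.3269 = 0.56937529 + 0.05400388 = 0.62337917
  P(H|E) = 0.56937529 / 0.62337917 = 0.9134

Update 2:
  P(E) = 0.8459 × 0.9134 + 0.1652 × 0.0866 = 0.77264506 + 0.01430632 = 0.78695138
  P(H|E) = 0.77264506 / 0.78695138 = 0.9818

Update 3:
  P(E) = 0.8459 × 0.9818 + 0.1652 × 0.0182 = 0.83050462 + 0.00300664 = 0.83351126
  P(H|E) = 0.83050462 / 0.83351126 = 0.9964

Update 4:
  P(E) = 0.8459 × 0.9964 + 0.1652 × 0.0036 = 0.84285476 + 0.00059472 = 0.84344948
  P(H|E) = 0.84285476 / 0.84344948 = 0.9993

Final posterior: 0.9993


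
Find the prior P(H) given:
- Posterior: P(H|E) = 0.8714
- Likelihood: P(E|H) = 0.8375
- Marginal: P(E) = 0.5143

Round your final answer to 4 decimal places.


From Bayes' theorem: P(H|E) = P(E|H) × P(H) / P(E)

Rearranging for P(H):
P(H) = P(H|E) × P(E) / P(E|H)
     = 0.8714 × 0.5143 / 0.8375
     = 0.44816102 / 0.8375
     = 0.5351


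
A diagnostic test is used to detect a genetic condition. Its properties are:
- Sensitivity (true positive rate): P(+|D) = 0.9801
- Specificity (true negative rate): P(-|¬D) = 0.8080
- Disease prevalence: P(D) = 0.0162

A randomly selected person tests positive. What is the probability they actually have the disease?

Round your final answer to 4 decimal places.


Let D = has disease, + = positive test

Given:
- P(D) = 0.0162 (prevalence)
- P(+|D) = 0.9801 (sensitivity)
- P(-|¬D) = 0.8080 (specificity)
- P(+|¬D) = 0.1920 (false positive rate = 1 - specificity)

Step 1: Find P(+)
P(+) = P(+|D)P(D) + P(+|¬D)P(¬D)
     = 0.9801 × 0.0162 + 0.1920 × 0.9838
     = 0.01587762 + 0.18888960
     = 0.20476722

Step 2: Apply Bayes' theorem for P(D|+)
P(D|+) = P(+|D)P(D) / P(+)
       = 0.01587762 / 0.20476722
       = 0.0775


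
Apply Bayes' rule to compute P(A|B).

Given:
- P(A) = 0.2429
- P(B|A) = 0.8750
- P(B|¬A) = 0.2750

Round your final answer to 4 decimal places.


Bayes' theorem: P(A|B) = P(B|A) × P(A) / P(B)

Step 1: Calculate P(B) using law of total probability
P(B) = P(B|A)P(A) + P(B|¬A)P(¬A)
     = 0.8750 × 0.2429 + 0.2750 × 0.7571
     = 0.21253750 + 0.20820250
     = 0.42074000

Step 2: Apply Bayes' theorem
P(A|B) = P(B|A) × P(A) / P(B)
       = 0.21253750 / 0.42074000
       = 0.5052


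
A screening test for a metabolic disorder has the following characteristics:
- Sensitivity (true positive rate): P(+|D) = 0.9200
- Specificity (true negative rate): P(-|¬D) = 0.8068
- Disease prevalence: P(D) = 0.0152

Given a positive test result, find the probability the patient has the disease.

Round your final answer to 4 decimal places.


Let D = has disease, + = positive test

Given:
- P(D) = 0.0152 (prevalence)
- P(+|D) = 0.9200 (sensitivity)
- P(-|¬D) = 0.8068 (specificity)
- P(+|¬D) = 0.1932 (false positive rate = 1 - specificity)

Step 1: Find P(+)
P(+) = P(+|D)P(D) + P(+|¬D)P(¬D)
     = 0.9200 × 0.0152 + 0.1932 × 0.9848
     = 0.01398400 + 0.19026336
     = 0.20424736

Step 2: Apply Bayes' theorem for P(D|+)
P(D|+) = P(+|D)P(D) / P(+)
       = 0.01398400 / 0.20424736
       = 0.0685


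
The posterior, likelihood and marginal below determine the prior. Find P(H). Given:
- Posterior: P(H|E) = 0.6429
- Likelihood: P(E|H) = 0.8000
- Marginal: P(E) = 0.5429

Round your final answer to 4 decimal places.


From Bayes' theorem: P(H|E) = P(E|H) × P(H) / P(E)

Rearranging for P(H):
P(H) = P(H|E) × P(E) / P(E|H)
     = 0.6429 × 0.5429 / 0.8000
     = 0.34903041 / 0.8000
     = 0.4363


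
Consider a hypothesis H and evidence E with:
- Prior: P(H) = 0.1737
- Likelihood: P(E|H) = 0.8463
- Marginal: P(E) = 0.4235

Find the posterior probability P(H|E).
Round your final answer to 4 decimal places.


Using Bayes' theorem:

P(H|E) = P(E|H) × P(H) / P(E)
       = 0.8463 × 0.1737 / 0.4235
       = 0.14700231 / 0.4235
       = 0.3471

The evidence strengthens our belief in H.
Prior: 0.1737 → Posterior: 0.3471


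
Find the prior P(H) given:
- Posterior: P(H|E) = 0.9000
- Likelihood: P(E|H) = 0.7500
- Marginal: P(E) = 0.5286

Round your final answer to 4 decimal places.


From Bayes' theorem: P(H|E) = P(E|H) × P(H) / P(E)

Rearranging for P(H):
P(H) = P(H|E) × P(E) / P(E|H)
     = 0.9000 × 0.5286 / 0.7500
     = 0.47574000 / 0.7500
     = 0.6343


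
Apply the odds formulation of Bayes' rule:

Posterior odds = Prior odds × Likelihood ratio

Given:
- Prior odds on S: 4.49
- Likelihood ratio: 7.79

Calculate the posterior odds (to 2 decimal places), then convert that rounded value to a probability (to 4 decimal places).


Step 1: Calculate posterior odds
Posterior odds = Prior odds × LR
               = 4.49 × 7.79
               = 34.98

Step 2: Convert to probability
P(S|E) = Posterior odds / (1 + Posterior odds)
       = 34.98 / (1 + 34.98)
       = 34.98 / 35.98
       = 0.9722

The evidence increased P(S) from 0.8179 to 0.9722.


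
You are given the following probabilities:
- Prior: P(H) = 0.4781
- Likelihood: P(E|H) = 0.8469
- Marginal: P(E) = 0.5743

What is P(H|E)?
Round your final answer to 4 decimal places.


Using Bayes' theorem:

P(H|E) = P(E|H) × P(H) / P(E)
       = 0.8469 × 0.4781 / 0.5743
       = 0.40490289 / 0.5743
       = 0.7050

The evidence strengthens our belief in H.
Prior: 0.4781 → Posterior: 0.7050


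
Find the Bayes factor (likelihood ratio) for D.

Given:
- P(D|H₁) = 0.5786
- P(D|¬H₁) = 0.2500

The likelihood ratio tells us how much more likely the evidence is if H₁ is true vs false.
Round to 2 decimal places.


Likelihood Ratio (LR) = P(D|H₁) / P(D|¬H₁)

LR = 0.5786 / 0.2500
   = 2.31

The evidence is 2.31 times more likely if H₁ is true than if H₁ is false.
Since LR > 1, the evidence supports H₁ over ¬H₁.


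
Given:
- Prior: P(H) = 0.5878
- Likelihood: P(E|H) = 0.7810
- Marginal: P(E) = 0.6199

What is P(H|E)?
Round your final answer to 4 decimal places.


Using Bayes' theorem:

P(H|E) = P(E|H) × P(H) / P(E)
       = 0.7810 × 0.5878 / 0.6199
       = 0.45907180 / 0.6199
       = 0.7406

The evidence strengthens our belief in H.
Prior: 0.5878 → Posterior: 0.7406


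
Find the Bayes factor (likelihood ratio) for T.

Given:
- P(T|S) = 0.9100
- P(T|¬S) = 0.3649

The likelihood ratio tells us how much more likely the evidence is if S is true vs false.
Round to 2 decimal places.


Likelihood Ratio (LR) = P(T|S) / P(T|¬S)

LR = 0.9100 / 0.3649
   = 2.49

The evidence is 2.49 times more likely if S is true than if S is false.
Since LR > 1, the evidence supports S over ¬S.


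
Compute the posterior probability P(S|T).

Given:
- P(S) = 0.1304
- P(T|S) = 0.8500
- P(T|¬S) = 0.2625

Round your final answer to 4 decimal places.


Bayes' theorem: P(S|T) = P(T|S) × P(S) / P(T)

Step 1: Calculate P(T) using law of total probability
P(T) = P(T|S)P(S) + P(T|¬S)P(¬S)
     = 0.8500 × 0.1304 + 0.2625 × 0.8696
     = 0.11084000 + 0.22827000
     = 0.33911000

Step 2: Apply Bayes' theorem
P(S|T) = P(T|S) × P(S) / P(T)
       = 0.11084000 / 0.33911000
       = 0.3269


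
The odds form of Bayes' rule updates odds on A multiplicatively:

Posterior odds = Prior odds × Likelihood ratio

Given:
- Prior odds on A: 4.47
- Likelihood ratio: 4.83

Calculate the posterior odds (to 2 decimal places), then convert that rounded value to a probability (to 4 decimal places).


Step 1: Calculate posterior odds
Posterior odds = Prior odds × LR
               = 4.47 × 4.83
               = 21.59

Step 2: Convert to probability
P(A|E) = Posterior odds / (1 + Posterior odds)
       = 21.59 / (1 + 21.59)
       = 21.59 / 22.59
       = 0.9557

The evidence increased P(A) from 0.8172 to 0.9557.


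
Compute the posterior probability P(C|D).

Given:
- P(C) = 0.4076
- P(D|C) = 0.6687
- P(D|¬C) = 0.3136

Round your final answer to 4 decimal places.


Bayes' theorem: P(C|D) = P(D|C) × P(C) / P(D)

Step 1: Calculate P(D) using law of total probability
P(D) = P(D|C)P(C) + P(D|¬C)P(¬C)
     = 0.6687 × 0.4076 + 0.3136 × 0.5924
     = 0.27256212 + 0.18577664
     = 0.45833876

Step 2: Apply Bayes' theorem
P(C|D) = P(D|C) × P(C) / P(D)
       = 0.27256212 / 0.45833876
       = 0.5947


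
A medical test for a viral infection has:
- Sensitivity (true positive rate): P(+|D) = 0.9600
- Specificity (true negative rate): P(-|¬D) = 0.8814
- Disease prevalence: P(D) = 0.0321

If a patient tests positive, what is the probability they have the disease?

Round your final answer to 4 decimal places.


Let D = has disease, + = positive test

Given:
- P(D) = 0.0321 (prevalence)
- P(+|D) = 0.9600 (sensitivity)
- P(-|¬D) = 0.8814 (specificity)
- P(+|¬D) = 0.1186 (false positive rate = 1 - specificity)

Step 1: Find P(+)
P(+) = P(+|D)P(D) + P(+|¬D)P(¬D)
     = 0.9600 × 0.0321 + 0.1186 × 0.9679
     = 0.03081600 + 0.11479294
     = 0.14560894

Step 2: Apply Bayes' theorem for P(D|+)
P(D|+) = P(+|D)P(D) / P(+)
       = 0.03081600 / 0.14560894
       = 0.2116


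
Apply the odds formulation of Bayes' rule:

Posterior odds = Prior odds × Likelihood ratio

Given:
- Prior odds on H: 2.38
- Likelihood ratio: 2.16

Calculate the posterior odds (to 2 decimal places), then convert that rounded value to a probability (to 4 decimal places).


Step 1: Calculate posterior odds
Posterior odds = Prior odds × LR
               = 2.38 × 2.16
               = 5.14

Step 2: Convert to probability
P(H|E) = Posterior odds / (1 + Posterior odds)
       = 5.14 / (1 + 5.14)
       = 5.14 / 6.14
       = 0.8371

The evidence increased P(H) from 0.7041 to 0.8371.


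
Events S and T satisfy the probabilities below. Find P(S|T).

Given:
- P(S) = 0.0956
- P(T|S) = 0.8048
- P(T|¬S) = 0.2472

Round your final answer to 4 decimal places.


Bayes' theorem: P(S|T) = P(T|S) × P(S) / P(T)

Step 1: Calculate P(T) using law of total probability
P(T) = P(T|S)P(S) + P(T|¬S)P(¬S)
     = 0.8048 × 0.0956 + 0.2472 × 0.9044
     = 0.07693888 + 0.22356768
     = 0.30050656

Step 2: Apply Bayes' theorem
P(S|T) = P(T|S) × P(S) / P(T)
       = 0.07693888 / 0.30050656
       = 0.2560


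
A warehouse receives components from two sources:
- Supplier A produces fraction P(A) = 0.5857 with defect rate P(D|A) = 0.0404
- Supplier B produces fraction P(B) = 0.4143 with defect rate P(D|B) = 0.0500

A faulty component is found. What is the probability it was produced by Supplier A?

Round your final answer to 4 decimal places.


Let A = from Supplier A, D = faulty

Given:
- P(A) = 0.5857, P(B) = 0.4143
- P(D|A) = 0.0404, P(D|B) = 0.0500

Step 1: Find P(D)
P(D) = P(D|A)P(A) + P(D|B)P(B)
     = 0.0404 × 0.5857 + 0.0500 × 0.4143
     = 0.02366228 + 0.02071500
     = 0.04437728

Step 2: Apply Bayes' theorem
P(A|D) = P(D|A)P(A) / P(D)
       = 0.02366228 / 0.04437728
       = 0.5332


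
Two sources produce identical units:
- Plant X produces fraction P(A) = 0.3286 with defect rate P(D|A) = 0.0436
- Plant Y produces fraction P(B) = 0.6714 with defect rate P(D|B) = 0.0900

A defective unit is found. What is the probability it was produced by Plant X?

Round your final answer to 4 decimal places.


Let A = from Plant X, D = defective

Given:
- P(A) = 0.3286, P(B) = 0.6714
- P(D|A) = 0.0436, P(D|B) = 0.0900

Step 1: Find P(D)
P(D) = P(D|A)P(A) + P(D|B)P(B)
     = 0.0436 × 0.3286 + 0.0900 × 0.6714
     = 0.01432696 + 0.06042600
     = 0.07475296

Step 2: Apply Bayes' theorem
P(A|D) = P(D|A)P(A) / P(D)
       = 0.01432696 / 0.07475296
       = 0.1917


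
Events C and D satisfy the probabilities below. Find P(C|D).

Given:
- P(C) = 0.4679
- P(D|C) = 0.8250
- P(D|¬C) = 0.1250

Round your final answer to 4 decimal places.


Bayes' theorem: P(C|D) = P(D|C) × P(C) / P(D)

Step 1: Calculate P(D) using law of total probability
P(D) = P(D|C)P(C) + P(D|¬C)P(¬C)
     = 0.8250 × 0.4679 + 0.1250 × 0.5321
     = 0.38601750 + 0.06651250
     = 0.45253000

Step 2: Apply Bayes' theorem
P(C|D) = P(D|C) × P(C) / P(D)
       = 0.38601750 / 0.45253000
       = 0.8530


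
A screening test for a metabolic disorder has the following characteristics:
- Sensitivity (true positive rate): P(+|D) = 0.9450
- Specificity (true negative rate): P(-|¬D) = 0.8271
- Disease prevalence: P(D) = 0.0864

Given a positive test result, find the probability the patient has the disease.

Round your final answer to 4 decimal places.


Let D = has disease, + = positive test

Given:
- P(D) = 0.0864 (prevalence)
- P(+|D) = 0.9450 (sensitivity)
- P(-|¬D) = 0.8271 (specificity)
- P(+|¬D) = 0.1729 (false positive rate = 1 - specificity)

Step 1: Find P(+)
P(+) = P(+|D)P(D) + P(+|¬D)P(¬D)
     = 0.9450 × 0.0864 + 0.1729 × 0.9136
     = 0.08164800 + 0.15796144
     = 0.23960944

Step 2: Apply Bayes' theorem for P(D|+)
P(D|+) = P(+|D)P(D) / P(+)
       = 0.08164800 / 0.23960944
       = 0.3408


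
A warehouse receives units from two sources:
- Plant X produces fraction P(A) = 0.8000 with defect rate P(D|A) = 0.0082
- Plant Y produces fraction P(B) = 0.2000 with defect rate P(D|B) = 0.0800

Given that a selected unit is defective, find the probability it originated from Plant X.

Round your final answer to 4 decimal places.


Let A = from Plant X, D = defective

Given:
- P(A) = 0.8000, P(B) = 0.2000
- P(D|A) = 0.0082, P(D|B) = 0.0800

Step 1: Find P(D)
P(D) = P(D|A)P(A) + P(D|B)P(B)
     = 0.0082 × 0.8000 + 0.0800 × 0.2000
     = 0.00656000 + 0.01600000
     = 0.02256000

Step 2: Apply Bayes' theorem
P(A|D) = P(D|A)P(A) / P(D)
       = 0.00656000 / 0.02256000
       = 0.2908


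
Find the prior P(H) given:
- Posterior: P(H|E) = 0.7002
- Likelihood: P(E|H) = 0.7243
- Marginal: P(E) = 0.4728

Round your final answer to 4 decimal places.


From Bayes' theorem: P(H|E) = P(E|H) × P(H) / P(E)

Rearranging for P(H):
P(H) = P(H|E) × P(E) / P(E|H)
     = 0.7002 × 0.4728 / 0.7243
     = 0.33105456 / 0.7243
     = 0.4571


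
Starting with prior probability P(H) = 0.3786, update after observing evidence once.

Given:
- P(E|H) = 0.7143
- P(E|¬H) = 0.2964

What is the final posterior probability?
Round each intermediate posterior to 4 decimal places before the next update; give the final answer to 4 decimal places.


Sequential Bayesian updating:

Initial prior: P(H) = 0.3786

Update 1:
  P(E) = 0.7143 × 0.3786 + 0.2964 × 0.6214 = 0.27043398 + 0.18418296 = 0.45461694
  P(H|E) = 0.27043398 / 0.45461694 = 0.5949

Final posterior: 0.5949


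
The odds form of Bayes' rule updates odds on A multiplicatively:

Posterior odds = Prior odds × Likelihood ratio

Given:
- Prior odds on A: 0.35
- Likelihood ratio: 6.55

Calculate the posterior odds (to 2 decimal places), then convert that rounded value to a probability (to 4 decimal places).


Step 1: Calculate posterior odds
Posterior odds = Prior odds × LR
               = 0.35 × 6.55
               = 2.29

Step 2: Convert to probability
P(A|E) = Posterior odds / (1 + Posterior odds)
       = 2.29 / (1 + 2.29)
       = 2.29 / 3.29
       = 0.6960

The evidence increased P(A) from 0.2593 to 0.6960.


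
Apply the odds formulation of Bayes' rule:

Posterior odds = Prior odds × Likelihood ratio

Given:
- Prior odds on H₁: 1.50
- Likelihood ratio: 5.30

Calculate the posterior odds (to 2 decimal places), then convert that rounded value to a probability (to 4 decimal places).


Step 1: Calculate posterior odds
Posterior odds = Prior odds × LR
               = 1.50 × 5.30
               = 7.95

Step 2: Convert to probability
P(H₁|E) = Posterior odds / (1 + Posterior odds)
       = 7.95 / (1 + 7.95)
       = 7.95 / 8.95
       = 0.8883

The evidence increased P(H₁) from 0.6000 to 0.8883.


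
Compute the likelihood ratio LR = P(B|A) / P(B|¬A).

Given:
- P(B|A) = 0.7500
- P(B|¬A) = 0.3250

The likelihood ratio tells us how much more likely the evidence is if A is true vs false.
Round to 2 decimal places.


Likelihood Ratio (LR) = P(B|A) / P(B|¬A)

LR = 0.7500 / 0.3250
   = 2.31

The evidence is 2.31 times more likely if A is true than if A is false.
Because LR exceeds 1, B is evidence for A.


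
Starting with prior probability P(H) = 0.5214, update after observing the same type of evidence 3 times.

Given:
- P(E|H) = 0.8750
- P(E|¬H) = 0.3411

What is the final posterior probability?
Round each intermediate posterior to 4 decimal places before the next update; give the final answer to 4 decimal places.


Sequential Bayesian updating:

Initial prior: P(H) = 0.5214

Update 1:
  P(E) = 0.8750 × 0.5214 + 0.3411 × 0.4786 = 0.45622500 + 0.16325046 = 0.61947546
  P(H|E) = 0.45622500 / 0.61947546 = 0.7365

Update 2:
  P(E) = 0.8750 × 0.7365 + 0.3411 × 0.2635 = 0.64443750 + 0.08987985 = 0.73431735
  P(H|E) = 0.64443750 / 0.73431735 = 0.8776

Update 3:
  P(E) = 0.8750 × 0.8776 + 0.3411 × 0.1224 = 0.76790000 + 0.04175064 = 0.80965064
  P(H|E) = 0.76790000 / 0.80965064 = 0.9484

Final posterior: 0.9484


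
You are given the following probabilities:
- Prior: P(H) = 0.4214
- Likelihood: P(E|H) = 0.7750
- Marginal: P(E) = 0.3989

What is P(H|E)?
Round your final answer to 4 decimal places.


Using Bayes' theorem:

P(H|E) = P(E|H) × P(H) / P(E)
       = 0.7750 × 0.4214 / 0.3989
       = 0.32658500 / 0.3989
       = 0.8187

The evidence strengthens our belief in H.
Prior: 0.4214 → Posterior: 0.8187


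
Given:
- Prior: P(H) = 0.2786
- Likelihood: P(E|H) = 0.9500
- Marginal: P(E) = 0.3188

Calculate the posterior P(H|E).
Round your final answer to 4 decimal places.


Using Bayes' theorem:

P(H|E) = P(E|H) × P(H) / P(E)
       = 0.9500 × 0.2786 / 0.3188
       = 0.26467000 / 0.3188
       = 0.8302

The evidence strengthens our belief in H.
Prior: 0.2786 → Posterior: 0.8302


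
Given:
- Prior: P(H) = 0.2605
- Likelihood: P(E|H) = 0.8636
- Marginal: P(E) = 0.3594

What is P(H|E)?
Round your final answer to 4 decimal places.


Using Bayes' theorem:

P(H|E) = P(E|H) × P(H) / P(E)
       = 0.8636 × 0.2605 / 0.3594
       = 0.22496780 / 0.3594
       = 0.6260

The evidence strengthens our belief in H.
Prior: 0.2605 → Posterior: 0.6260


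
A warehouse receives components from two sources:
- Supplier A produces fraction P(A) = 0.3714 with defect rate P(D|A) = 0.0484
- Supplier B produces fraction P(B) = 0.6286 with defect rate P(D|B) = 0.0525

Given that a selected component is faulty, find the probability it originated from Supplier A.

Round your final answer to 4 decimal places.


Let A = from Supplier A, D = faulty

Given:
- P(A) = 0.3714, P(B) = 0.6286
- P(D|A) = 0.0484, P(D|B) = 0.0525

Step 1: Find P(D)
P(D) = P(D|A)P(A) + P(D|B)P(B)
     = 0.0484 × 0.3714 + 0.0525 × 0.6286
     = 0.01797576 + 0.03300150
     = 0.05097726

Step 2: Apply Bayes' theorem
P(A|D) = P(D|A)P(A) / P(D)
       = 0.01797576 / 0.05097726
       = 0.3526


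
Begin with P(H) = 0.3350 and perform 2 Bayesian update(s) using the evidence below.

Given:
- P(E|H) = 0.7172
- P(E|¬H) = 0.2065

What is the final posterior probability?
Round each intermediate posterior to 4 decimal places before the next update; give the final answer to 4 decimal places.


Sequential Bayesian updating:

Initial prior: P(H) = 0.3350

Update 1:
  P(E) = 0.7172 × 0.3350 + 0.2065 × 0.6650 = 0.24026200 + 0.13732250 = 0.37758450
  P(H|E) = 0.24026200 / 0.37758450 = 0.6363

Update 2:
  P(E) = 0.7172 × 0.6363 + 0.2065 × 0.3637 = 0.45635436 + 0.07510405 = 0.53145841
  P(H|E) = 0.45635436 / 0.53145841 = 0.8587

Final posterior: 0.8587


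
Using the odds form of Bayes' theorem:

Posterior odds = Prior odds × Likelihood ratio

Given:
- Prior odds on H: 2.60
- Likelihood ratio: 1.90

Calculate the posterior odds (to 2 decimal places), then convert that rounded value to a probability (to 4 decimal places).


Step 1: Calculate posterior odds
Posterior odds = Prior odds × LR
               = 2.60 × 1.90
               = 4.94

Step 2: Convert to probability
P(H|E) = Posterior odds / (1 + Posterior odds)
       = 4.94 / (1 + 4.94)
       = 4.94 / 5.94
       = 0.8316

The evidence increased P(H) from 0.7222 to 0.8316.


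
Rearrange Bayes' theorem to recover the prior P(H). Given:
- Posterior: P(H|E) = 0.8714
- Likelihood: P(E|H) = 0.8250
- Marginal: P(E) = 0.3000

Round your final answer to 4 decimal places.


From Bayes' theorem: P(H|E) = P(E|H) × P(H) / P(E)

Rearranging for P(H):
P(H) = P(H|E) × P(E) / P(E|H)
     = 0.8714 × 0.3000 / 0.8250
     = 0.26142000 / 0.8250
     = 0.3169


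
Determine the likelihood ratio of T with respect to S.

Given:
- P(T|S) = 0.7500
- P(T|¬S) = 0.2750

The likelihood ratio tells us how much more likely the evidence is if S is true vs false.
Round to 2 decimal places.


Likelihood Ratio (LR) = P(T|S) / P(T|¬S)

LR = 0.7500 / 0.2750
   = 2.73

The evidence is 2.73 times more likely if S is true than if S is false.
Because LR exceeds 1, T is evidence for S.


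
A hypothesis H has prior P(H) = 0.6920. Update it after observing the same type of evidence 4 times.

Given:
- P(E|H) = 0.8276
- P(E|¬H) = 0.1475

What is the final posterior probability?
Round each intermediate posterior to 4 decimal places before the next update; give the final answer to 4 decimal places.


Sequential Bayesian updating:

Initial prior: P(H) = 0.6920

Update 1:
  P(E) = 0.8276 × 0.6920 + 0.1475 × 0.3080 = 0.57269920 + 0.04543000 = 0.61812920
  P(H|E) = 0.57269920 / 0.61812920 = 0.9265

Update 2:
  P(E) = 0.8276 × 0.9265 + 0.1475 × 0.0735 = 0.76677140 + 0.01084125 = 0.77761265
  P(H|E) = 0.76677140 / 0.77761265 = 0.9861

Update 3:
  P(E) = 0.8276 × 0.9861 + 0.1475 × 0.0139 = 0.81609636 + 0.00205025 = 0.81814661
  P(H|E) = 0.81609636 / 0.81814661 = 0.9975

Update 4:
  P(E) = 0.8276 × 0.9975 + 0.1475 × 0.0025 = 0.82553100 + 0.00036875 = 0.82589975
  P(H|E) = 0.82553100 / 0.82589975 = 0.9996

Final posterior: 0.9996
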